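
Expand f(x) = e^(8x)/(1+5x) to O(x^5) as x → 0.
1 + 3*x + 17*x**2 + x**3/3 + 169*x**4 + O(x**5)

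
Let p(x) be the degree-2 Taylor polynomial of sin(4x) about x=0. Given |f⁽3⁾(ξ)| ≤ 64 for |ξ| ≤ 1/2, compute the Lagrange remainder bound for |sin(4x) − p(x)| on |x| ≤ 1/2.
4/3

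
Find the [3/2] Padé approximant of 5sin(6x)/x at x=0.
(30 - 126*x**2)/(9*x**2/5 + 1)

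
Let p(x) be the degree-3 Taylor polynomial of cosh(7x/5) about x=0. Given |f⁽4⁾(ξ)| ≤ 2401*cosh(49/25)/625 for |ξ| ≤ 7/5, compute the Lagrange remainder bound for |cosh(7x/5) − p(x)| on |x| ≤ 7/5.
5764801*cosh(49/25)/9375000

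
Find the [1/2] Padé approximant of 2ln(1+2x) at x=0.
4*x/(-x**2/3 + x + 1)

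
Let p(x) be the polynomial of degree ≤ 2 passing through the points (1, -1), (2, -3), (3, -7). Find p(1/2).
-3/4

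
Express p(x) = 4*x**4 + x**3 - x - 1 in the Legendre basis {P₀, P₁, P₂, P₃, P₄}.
(-1/5)P₀ + (-2/5)P₁ + (16/7)P₂ + (2/5)P₃ + (32/35)P₄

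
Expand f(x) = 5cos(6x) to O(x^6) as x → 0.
5 - 90*x**2 + 270*x**4 + O(x**6)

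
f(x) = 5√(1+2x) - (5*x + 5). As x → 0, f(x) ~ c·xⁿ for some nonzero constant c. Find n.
2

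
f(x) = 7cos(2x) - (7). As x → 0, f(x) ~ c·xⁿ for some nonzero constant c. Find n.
2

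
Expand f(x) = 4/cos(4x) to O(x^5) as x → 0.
4 + 32*x**2 + 640*x**4/3 + O(x**5)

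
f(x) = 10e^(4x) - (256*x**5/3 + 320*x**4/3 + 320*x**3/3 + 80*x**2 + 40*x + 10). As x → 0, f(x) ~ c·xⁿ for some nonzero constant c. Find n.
6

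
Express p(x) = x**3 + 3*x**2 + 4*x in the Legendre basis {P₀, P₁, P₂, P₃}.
P₀ + (23/5)P₁ + (2)P₂ + (2/5)P₃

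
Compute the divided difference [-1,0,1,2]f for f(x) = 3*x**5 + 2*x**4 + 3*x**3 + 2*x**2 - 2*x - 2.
22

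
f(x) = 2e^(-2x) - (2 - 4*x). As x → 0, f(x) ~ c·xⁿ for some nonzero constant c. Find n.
2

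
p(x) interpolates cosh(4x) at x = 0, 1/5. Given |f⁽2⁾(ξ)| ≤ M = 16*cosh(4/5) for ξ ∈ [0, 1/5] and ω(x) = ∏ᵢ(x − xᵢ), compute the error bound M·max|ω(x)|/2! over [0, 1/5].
2*cosh(4/5)/25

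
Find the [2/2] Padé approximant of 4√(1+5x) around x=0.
(125*x**2/4 + 25*x + 4)/(25*x**2/16 + 15*x/4 + 1)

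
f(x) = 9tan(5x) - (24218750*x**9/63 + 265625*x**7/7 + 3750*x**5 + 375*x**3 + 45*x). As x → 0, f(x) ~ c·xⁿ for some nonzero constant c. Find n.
11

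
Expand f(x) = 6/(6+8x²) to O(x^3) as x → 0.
1 - 4*x**2/3 + O(x**3)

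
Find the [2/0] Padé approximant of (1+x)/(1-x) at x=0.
2*x**2 + 2*x + 1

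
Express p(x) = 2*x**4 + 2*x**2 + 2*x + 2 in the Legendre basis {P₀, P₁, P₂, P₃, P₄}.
(46/15)P₀ + (2)P₁ + (52/21)P₂ + (16/35)P₄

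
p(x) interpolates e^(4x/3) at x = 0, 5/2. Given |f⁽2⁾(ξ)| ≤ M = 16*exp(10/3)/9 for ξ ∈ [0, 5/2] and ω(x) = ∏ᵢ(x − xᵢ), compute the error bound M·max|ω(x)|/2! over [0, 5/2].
25*exp(10/3)/18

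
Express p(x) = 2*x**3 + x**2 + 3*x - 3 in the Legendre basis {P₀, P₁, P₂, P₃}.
(-8/3)P₀ + (21/5)P₁ + (2/3)P₂ + (4/5)P₃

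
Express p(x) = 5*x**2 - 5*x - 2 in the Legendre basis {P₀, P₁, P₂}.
(-1/3)P₀ + (-5)P₁ + (10/3)P₂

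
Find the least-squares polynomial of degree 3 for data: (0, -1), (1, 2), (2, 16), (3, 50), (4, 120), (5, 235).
-19/18 + (265/108)x + (-41/36)x² + (109/54)x³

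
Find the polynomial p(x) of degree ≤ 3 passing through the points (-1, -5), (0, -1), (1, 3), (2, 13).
x**3 + 3*x - 1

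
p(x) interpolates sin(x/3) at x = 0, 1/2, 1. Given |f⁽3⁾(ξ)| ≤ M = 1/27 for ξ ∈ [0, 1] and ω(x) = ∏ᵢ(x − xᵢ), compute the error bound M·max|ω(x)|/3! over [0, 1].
sqrt(3)/5832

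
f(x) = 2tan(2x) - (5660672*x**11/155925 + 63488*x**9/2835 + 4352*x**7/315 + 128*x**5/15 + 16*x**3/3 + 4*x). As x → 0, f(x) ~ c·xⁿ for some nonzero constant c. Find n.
13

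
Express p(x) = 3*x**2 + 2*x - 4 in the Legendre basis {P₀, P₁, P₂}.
(-3)P₀ + (2)P₁ + (2)P₂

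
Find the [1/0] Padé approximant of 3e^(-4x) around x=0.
3 - 12*x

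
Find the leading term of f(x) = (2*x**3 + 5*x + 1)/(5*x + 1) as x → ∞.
2*x**2/5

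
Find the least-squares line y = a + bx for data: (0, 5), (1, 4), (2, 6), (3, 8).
a = 41/10, b = 11/10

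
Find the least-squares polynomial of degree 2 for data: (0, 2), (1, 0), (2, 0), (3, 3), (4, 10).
11/5 + (-41/10)x + (3/2)x²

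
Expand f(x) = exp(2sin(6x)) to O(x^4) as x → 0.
1 + 12*x + 72*x**2 + 216*x**3 + O(x**4)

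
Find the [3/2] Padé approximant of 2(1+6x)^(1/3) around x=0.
(112*x**3/15 + 168*x**2/5 + 84*x/5 + 2)/(8*x**2 + 32*x/5 + 1)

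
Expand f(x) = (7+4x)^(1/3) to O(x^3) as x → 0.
7**(1/3) + 4*7**(1/3)*x/21 - 16*7**(1/3)*x**2/441 + O(x**3)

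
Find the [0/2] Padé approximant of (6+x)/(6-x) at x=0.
1/(x**2/18 - x/3 + 1)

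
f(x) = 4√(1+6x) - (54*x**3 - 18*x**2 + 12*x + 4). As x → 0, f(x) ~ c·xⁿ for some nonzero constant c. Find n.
4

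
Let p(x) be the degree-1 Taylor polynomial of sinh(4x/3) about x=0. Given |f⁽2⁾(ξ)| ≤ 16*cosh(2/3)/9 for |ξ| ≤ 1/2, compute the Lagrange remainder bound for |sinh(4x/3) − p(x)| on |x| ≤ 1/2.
2*cosh(2/3)/9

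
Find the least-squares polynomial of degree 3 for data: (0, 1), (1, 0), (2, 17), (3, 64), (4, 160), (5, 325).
29/42 + (-353/252)x + (-101/84)x² + (26/9)x³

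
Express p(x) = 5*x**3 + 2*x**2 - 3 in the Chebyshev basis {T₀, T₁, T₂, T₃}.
(-2)T₀ + (15/4)T₁ + T₂ + (5/4)T₃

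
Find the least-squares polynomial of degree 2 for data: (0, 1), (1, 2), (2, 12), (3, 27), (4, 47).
19/35 + (-41/70)x + (43/14)x²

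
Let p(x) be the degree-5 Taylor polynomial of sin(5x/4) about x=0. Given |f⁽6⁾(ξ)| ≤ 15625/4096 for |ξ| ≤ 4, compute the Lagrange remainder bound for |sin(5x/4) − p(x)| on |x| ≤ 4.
3125/144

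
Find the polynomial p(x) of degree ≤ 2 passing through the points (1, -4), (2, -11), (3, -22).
-2*x**2 - x - 1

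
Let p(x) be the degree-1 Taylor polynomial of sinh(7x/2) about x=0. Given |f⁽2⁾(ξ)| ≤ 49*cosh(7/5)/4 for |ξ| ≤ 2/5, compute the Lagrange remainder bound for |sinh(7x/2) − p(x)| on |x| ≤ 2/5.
49*cosh(7/5)/50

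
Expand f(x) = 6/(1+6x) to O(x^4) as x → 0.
6 - 36*x + 216*x**2 - 1296*x**3 + O(x**4)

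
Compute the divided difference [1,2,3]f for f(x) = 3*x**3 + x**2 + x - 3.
19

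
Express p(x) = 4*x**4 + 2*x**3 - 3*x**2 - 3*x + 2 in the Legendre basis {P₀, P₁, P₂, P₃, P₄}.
(9/5)P₀ + (-9/5)P₁ + (2/7)P₂ + (4/5)P₃ + (32/35)P₄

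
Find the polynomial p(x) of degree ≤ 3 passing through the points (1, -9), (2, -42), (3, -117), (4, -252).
-3*x**3 - 3*x**2 - 3*x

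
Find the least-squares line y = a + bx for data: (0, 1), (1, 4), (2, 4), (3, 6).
a = 3/2, b = 3/2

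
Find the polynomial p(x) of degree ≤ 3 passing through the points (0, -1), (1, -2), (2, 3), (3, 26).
2*x**3 - 3*x**2 - 1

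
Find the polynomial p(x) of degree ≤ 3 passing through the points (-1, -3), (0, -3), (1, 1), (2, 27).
3*x**3 + 2*x**2 - x - 3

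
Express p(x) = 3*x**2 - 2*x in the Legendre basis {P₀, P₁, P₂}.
P₀ + (-2)P₁ + (2)P₂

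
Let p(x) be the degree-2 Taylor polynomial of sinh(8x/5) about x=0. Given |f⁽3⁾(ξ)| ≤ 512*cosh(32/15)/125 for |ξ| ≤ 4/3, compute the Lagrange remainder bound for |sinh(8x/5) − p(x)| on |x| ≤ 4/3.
16384*cosh(32/15)/10125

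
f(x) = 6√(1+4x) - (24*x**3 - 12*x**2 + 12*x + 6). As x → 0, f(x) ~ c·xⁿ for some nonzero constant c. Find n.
4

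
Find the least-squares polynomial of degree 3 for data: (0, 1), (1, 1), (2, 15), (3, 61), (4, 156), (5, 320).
17/18 + (-467/756)x + (-557/252)x² + (163/54)x³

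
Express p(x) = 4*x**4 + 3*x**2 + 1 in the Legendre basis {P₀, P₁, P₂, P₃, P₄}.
(14/5)P₀ + (30/7)P₂ + (32/35)P₄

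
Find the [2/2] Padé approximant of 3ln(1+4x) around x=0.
12*x*(2*x + 1)/(8*x**2/3 + 4*x + 1)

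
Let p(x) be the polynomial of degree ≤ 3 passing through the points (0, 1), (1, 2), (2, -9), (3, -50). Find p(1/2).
15/8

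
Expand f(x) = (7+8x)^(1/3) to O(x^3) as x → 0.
7**(1/3) + 8*7**(1/3)*x/21 - 64*7**(1/3)*x**2/441 + O(x**3)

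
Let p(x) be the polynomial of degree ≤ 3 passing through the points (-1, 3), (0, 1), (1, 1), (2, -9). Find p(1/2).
3/2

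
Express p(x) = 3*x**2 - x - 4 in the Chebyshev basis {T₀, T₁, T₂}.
(-5/2)T₀ - T₁ + (3/2)T₂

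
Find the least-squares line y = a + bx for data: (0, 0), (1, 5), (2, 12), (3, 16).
a = 0, b = 11/2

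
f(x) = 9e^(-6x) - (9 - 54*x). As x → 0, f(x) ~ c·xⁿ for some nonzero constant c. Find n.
2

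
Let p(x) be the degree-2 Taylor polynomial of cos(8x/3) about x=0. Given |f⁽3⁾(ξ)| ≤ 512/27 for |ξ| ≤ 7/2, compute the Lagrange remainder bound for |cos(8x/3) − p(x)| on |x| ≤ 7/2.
10976/81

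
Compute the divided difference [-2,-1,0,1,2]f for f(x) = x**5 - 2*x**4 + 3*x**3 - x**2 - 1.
-2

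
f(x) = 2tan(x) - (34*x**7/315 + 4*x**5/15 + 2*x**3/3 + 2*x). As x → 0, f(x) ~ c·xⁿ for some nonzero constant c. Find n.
9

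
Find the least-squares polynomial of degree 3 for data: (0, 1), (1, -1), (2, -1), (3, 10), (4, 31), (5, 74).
62/63 + (-340/189)x + (-307/252)x² + (97/108)x³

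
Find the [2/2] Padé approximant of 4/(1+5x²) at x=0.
4/(5*x**2 + 1)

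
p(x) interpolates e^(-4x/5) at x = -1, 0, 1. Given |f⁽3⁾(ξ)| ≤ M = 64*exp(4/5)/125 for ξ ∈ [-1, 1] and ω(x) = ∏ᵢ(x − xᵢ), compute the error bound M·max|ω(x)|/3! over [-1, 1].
64*sqrt(3)*exp(4/5)/3375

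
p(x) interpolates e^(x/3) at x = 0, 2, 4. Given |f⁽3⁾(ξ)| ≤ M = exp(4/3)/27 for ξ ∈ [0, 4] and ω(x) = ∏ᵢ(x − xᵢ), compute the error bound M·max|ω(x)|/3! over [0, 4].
8*sqrt(3)*exp(4/3)/729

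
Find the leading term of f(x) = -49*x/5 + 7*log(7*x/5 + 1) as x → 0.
-343*x**2/50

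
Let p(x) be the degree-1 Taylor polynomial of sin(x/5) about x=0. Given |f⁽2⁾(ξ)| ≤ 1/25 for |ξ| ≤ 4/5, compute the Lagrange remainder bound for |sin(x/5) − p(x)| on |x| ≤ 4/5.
8/625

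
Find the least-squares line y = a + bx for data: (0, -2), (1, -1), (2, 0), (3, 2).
a = -11/5, b = 13/10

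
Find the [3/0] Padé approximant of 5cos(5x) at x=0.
5 - 125*x**2/2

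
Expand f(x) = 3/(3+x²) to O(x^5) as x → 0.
1 - x**2/3 + x**4/9 + O(x**5)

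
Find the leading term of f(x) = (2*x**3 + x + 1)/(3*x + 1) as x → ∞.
2*x**2/3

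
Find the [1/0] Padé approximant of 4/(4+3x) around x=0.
1 - 3*x/4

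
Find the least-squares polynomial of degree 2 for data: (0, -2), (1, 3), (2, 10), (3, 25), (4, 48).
-46/35 + (-13/35)x + (22/7)x²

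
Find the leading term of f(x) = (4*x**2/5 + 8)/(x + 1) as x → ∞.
4*x/5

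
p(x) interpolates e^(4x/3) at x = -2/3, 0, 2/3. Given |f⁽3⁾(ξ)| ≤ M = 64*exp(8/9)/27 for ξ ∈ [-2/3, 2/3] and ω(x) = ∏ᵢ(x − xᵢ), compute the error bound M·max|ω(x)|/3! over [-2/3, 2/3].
512*sqrt(3)*exp(8/9)/19683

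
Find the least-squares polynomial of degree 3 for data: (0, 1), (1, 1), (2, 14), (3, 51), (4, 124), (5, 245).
121/126 + (-1681/756)x + (55/126)x² + (211/108)x³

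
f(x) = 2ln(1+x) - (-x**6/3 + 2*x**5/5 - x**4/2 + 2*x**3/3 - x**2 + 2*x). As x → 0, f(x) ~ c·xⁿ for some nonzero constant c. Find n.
7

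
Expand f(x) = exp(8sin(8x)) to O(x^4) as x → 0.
1 + 64*x + 2048*x**2 + 43008*x**3 + O(x**4)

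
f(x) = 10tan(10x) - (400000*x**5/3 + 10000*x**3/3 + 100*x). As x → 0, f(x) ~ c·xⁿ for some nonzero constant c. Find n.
7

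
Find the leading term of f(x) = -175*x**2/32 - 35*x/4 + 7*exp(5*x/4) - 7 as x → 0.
875*x**3/384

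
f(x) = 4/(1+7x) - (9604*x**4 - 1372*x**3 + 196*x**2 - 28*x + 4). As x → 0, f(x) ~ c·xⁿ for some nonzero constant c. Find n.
5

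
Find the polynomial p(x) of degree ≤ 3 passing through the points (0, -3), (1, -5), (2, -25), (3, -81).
-3*x**3 + x - 3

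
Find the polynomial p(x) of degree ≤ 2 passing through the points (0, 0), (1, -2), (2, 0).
2*x**2 - 4*x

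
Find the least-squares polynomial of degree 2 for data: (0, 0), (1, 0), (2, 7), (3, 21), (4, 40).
-6/35 + (-193/70)x + (45/14)x²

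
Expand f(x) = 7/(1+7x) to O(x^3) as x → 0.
7 - 49*x + 343*x**2 + O(x**3)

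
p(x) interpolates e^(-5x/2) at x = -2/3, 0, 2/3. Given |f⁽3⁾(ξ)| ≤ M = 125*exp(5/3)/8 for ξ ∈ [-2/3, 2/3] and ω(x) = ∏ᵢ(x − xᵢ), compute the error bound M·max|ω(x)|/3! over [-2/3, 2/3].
125*sqrt(3)*exp(5/3)/729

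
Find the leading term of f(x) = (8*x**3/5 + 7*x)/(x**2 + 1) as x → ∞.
8*x/5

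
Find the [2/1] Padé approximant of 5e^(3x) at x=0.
(15*x**2/2 + 10*x + 5)/(1 - x)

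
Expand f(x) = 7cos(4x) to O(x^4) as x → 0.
7 - 56*x**2 + O(x**4)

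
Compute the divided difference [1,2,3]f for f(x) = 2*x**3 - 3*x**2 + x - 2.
9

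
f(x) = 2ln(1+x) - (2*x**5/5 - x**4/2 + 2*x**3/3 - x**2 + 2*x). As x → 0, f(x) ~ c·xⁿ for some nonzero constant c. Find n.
6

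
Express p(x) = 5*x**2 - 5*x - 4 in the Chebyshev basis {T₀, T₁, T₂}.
(-3/2)T₀ + (-5)T₁ + (5/2)T₂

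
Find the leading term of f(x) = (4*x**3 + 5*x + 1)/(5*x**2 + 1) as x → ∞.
4*x/5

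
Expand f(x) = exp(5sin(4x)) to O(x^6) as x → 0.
1 + 20*x + 200*x**2 + 1280*x**3 + 5600*x**4 + 48128*x**5/3 + O(x**6)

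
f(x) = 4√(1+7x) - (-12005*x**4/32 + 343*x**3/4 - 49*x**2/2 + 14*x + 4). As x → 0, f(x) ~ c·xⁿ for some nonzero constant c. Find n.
5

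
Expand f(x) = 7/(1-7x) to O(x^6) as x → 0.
7 + 49*x + 343*x**2 + 2401*x**3 + 16807*x**4 + 117649*x**5 + O(x**6)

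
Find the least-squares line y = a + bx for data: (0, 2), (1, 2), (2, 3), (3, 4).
a = 17/10, b = 7/10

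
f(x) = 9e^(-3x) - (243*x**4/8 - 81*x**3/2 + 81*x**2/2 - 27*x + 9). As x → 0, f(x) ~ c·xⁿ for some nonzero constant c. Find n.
5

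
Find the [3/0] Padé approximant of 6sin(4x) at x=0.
-64*x**3 + 24*x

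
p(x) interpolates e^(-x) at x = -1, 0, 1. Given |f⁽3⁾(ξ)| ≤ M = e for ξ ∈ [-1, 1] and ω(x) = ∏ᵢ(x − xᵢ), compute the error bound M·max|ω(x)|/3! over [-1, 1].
sqrt(3)*e/27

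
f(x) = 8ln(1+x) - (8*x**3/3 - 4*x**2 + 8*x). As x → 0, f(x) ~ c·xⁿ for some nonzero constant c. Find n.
4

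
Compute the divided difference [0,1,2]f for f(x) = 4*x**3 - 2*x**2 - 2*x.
10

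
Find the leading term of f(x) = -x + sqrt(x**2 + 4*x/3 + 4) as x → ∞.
2/3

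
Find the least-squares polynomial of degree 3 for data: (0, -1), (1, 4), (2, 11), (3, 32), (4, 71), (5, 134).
-47/63 + (715/189)x + (-127/126)x² + (61/54)x³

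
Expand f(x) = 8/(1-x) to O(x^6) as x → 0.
8 + 8*x + 8*x**2 + 8*x**3 + 8*x**4 + 8*x**5 + O(x**6)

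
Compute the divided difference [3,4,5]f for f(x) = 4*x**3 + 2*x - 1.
48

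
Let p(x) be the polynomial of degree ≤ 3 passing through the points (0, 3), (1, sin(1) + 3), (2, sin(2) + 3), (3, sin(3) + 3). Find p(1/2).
-5*sin(2)/16 + sin(3)/16 + 15*sin(1)/16 + 3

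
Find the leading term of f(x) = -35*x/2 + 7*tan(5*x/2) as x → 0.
875*x**3/24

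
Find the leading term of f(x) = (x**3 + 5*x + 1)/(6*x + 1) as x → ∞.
x**2/6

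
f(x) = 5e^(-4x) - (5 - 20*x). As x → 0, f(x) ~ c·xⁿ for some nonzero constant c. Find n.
2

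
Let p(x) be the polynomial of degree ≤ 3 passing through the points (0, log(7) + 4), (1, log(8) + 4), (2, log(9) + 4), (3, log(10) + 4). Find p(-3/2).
log(5064403678929*2**(3/8)*3**(7/8)*5**(13/16)*7**(9/16)/34359738368000) + 4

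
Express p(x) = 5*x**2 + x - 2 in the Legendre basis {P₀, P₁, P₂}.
(-1/3)P₀ + P₁ + (10/3)P₂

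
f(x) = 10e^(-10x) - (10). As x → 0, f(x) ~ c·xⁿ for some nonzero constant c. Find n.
1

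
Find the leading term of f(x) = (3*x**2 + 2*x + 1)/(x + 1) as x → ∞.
3*x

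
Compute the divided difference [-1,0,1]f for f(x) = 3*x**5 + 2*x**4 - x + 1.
2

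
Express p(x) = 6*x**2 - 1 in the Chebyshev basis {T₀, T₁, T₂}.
(2)T₀ + (3)T₂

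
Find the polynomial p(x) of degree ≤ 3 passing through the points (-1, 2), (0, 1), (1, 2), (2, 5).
x**2 + 1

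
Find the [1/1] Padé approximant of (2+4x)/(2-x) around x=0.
(2*x + 1)/(1 - x/2)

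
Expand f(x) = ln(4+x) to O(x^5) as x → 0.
log(4) + x/4 - x**2/32 + x**3/192 - x**4/1024 + O(x**5)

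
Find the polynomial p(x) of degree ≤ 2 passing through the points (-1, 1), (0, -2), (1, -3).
x**2 - 2*x - 2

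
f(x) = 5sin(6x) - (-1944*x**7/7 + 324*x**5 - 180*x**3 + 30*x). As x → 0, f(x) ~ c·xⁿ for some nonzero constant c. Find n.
9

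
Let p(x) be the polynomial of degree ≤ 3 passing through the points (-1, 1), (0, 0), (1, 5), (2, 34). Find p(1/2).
5/8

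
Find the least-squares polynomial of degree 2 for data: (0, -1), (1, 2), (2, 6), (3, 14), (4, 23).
-32/35 + (10/7)x + (8/7)x²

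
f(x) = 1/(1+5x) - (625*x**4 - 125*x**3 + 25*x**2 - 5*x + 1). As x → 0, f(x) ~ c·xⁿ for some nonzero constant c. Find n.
5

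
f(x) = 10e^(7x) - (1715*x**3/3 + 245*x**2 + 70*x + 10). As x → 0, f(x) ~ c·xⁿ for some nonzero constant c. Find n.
4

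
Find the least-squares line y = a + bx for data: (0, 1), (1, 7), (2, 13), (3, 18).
a = 6/5, b = 57/10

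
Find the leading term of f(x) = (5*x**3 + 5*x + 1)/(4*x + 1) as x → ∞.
5*x**2/4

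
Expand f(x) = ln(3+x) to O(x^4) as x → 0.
log(3) + x/3 - x**2/18 + x**3/81 + O(x**4)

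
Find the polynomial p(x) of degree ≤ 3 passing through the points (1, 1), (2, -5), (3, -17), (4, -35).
-3*x**2 + 3*x + 1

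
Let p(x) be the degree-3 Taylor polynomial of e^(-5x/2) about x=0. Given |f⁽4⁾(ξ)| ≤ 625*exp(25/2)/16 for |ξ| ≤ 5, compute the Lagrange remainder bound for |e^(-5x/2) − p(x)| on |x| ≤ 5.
390625*exp(25/2)/384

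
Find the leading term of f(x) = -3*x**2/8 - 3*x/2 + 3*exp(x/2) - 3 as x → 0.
x**3/16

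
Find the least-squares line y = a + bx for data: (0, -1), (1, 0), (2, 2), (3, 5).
a = -3/2, b = 2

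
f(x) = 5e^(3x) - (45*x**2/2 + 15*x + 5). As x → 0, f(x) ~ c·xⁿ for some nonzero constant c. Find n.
3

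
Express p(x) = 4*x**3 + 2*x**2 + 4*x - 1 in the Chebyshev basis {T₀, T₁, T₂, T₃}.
(7)T₁ + T₂ + T₃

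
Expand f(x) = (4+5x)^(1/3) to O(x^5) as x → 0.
2**(2/3) + 5*2**(2/3)*x/12 - 25*2**(2/3)*x**2/144 + 625*2**(2/3)*x**3/5184 - 3125*2**(2/3)*x**4/31104 + O(x**5)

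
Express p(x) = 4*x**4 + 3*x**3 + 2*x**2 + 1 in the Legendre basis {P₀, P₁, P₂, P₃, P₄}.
(37/15)P₀ + (9/5)P₁ + (76/21)P₂ + (6/5)P₃ + (32/35)P₄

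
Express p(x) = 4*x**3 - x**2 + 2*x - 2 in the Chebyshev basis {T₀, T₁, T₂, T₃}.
(-5/2)T₀ + (5)T₁ + (-1/2)T₂ + T₃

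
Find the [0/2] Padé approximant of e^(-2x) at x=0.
1/(2*x**2 + 2*x + 1)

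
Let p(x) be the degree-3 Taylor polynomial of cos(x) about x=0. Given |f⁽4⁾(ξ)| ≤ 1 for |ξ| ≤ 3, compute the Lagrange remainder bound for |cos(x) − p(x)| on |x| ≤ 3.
27/8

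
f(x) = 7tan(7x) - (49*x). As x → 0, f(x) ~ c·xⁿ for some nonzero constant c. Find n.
3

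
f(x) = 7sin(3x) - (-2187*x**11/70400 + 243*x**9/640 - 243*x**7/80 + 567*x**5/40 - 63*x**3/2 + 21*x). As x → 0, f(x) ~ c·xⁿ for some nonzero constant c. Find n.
13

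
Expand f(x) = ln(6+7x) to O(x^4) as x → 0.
log(6) + 7*x/6 - 49*x**2/72 + 343*x**3/648 + O(x**4)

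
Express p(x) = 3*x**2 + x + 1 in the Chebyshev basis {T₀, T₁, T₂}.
(5/2)T₀ + T₁ + (3/2)T₂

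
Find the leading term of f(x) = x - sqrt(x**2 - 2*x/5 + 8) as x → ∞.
1/5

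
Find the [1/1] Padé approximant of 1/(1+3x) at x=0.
1/(3*x + 1)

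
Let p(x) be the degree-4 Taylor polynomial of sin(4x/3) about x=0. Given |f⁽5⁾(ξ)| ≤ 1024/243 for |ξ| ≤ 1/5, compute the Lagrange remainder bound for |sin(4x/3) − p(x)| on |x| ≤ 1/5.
128/11390625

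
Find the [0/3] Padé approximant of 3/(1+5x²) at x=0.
3/(5*x**2 + 1)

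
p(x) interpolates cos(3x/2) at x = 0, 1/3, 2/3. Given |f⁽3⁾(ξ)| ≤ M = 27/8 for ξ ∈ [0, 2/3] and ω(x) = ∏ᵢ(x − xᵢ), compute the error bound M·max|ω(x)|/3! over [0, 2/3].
sqrt(3)/216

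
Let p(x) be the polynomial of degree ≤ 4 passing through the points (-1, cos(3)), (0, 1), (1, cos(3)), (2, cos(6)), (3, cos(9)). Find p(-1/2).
-5*cos(9)/128 + 7*cos(6)/32 - 35*cos(3)/128 + 35/32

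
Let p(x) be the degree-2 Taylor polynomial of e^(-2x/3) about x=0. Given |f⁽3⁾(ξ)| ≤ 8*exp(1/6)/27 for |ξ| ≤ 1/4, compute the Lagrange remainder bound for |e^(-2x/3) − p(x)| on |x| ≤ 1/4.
exp(1/6)/1296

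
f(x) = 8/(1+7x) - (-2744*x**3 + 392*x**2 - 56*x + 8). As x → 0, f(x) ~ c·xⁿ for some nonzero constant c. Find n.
4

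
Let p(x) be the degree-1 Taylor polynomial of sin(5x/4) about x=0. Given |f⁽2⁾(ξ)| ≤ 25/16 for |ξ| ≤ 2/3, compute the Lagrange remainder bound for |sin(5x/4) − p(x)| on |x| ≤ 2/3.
25/72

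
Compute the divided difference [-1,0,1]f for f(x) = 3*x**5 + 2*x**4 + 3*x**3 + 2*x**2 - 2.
4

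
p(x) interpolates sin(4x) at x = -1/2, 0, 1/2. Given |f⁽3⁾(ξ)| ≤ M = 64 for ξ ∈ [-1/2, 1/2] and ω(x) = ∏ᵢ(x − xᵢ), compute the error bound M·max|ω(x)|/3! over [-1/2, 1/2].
8*sqrt(3)/27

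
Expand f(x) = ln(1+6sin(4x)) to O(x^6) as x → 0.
24*x - 288*x**2 + 4544*x**3 - 81408*x**4 + 1555712*x**5 + O(x**6)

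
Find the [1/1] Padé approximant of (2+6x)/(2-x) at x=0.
(3*x + 1)/(1 - x/2)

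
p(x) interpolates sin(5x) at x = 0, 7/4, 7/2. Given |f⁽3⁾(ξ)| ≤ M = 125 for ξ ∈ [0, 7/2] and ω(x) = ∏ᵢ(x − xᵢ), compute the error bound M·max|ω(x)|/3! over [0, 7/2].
42875*sqrt(3)/1728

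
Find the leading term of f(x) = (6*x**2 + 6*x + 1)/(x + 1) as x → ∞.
6*x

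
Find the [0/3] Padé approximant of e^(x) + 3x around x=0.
1/(-361*x**3/6 + 31*x**2/2 - 4*x + 1)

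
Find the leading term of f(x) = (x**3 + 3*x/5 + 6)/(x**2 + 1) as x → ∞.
x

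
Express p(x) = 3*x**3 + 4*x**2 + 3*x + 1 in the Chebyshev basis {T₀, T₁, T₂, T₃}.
(3)T₀ + (21/4)T₁ + (2)T₂ + (3/4)T₃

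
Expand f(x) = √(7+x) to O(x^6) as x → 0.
sqrt(7) + sqrt(7)*x/14 - sqrt(7)*x**2/392 + sqrt(7)*x**3/5488 - 5*sqrt(7)*x**4/307328 + sqrt(7)*x**5/614656 + O(x**6)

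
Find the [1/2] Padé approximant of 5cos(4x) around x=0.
5/(8*x**2 + 1)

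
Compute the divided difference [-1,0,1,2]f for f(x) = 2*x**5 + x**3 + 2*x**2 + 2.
11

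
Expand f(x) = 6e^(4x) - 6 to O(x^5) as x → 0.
24*x + 48*x**2 + 64*x**3 + 64*x**4 + O(x**5)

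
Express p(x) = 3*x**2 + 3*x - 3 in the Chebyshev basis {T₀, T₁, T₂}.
(-3/2)T₀ + (3)T₁ + (3/2)T₂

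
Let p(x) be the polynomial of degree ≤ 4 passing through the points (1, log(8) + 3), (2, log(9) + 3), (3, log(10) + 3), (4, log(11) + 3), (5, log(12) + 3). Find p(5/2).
log(11**(27/32)*2**(81/128)*3**(123/128)*5**(45/64)/11) + 3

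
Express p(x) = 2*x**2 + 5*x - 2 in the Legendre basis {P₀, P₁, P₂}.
(-4/3)P₀ + (5)P₁ + (4/3)P₂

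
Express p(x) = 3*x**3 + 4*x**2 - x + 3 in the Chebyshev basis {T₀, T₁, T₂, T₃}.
(5)T₀ + (5/4)T₁ + (2)T₂ + (3/4)T₃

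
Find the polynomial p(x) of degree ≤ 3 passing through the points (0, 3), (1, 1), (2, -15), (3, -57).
-2*x**3 - x**2 + x + 3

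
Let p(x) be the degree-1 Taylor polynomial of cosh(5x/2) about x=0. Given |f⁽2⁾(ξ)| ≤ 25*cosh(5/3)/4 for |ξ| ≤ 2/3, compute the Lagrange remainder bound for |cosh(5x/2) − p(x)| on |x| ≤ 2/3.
25*cosh(5/3)/18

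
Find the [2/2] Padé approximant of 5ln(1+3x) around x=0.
15*x*(3*x + 2)/(2*(3*x**2/2 + 3*x + 1))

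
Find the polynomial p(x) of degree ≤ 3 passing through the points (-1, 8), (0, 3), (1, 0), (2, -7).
-x**3 + x**2 - 3*x + 3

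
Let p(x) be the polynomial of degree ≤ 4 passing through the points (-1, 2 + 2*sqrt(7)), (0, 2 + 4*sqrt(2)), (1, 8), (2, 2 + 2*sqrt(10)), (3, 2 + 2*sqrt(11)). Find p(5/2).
-41/32 - 5*sqrt(7)/64 + 7*sqrt(2)/8 + 35*sqrt(11)/64 + 35*sqrt(10)/16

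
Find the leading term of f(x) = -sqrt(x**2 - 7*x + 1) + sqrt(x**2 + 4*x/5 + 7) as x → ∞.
39/10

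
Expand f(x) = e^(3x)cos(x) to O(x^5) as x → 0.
1 + 3*x + 4*x**2 + 3*x**3 + 7*x**4/6 + O(x**5)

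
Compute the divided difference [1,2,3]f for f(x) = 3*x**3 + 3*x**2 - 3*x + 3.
21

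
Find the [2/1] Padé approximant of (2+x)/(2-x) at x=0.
(x/2 + 1)/(1 - x/2)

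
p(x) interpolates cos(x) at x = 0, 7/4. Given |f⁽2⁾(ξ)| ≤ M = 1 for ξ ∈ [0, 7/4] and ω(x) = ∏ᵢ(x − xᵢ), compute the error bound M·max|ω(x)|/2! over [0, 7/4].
49/128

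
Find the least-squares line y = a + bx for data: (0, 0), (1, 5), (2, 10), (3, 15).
a = 0, b = 5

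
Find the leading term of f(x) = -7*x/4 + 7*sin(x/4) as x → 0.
-7*x**3/384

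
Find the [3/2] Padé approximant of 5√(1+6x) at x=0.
(135*x**3/4 + 405*x**2/4 + 45*x + 5)/(27*x**2/4 + 6*x + 1)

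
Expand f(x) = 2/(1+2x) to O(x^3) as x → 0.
2 - 4*x + 8*x**2 + O(x**3)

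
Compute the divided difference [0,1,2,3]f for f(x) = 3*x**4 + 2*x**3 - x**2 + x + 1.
20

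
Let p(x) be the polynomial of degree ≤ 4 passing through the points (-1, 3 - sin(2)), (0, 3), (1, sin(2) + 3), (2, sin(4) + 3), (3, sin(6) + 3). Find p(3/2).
15*sin(4)/32 - 5*sin(6)/128 + 87*sin(2)/128 + 3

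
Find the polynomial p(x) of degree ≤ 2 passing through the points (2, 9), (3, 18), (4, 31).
2*x**2 - x + 3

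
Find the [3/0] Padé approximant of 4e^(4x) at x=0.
128*x**3/3 + 32*x**2 + 16*x + 4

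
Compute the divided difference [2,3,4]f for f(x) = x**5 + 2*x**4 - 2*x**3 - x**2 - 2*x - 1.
376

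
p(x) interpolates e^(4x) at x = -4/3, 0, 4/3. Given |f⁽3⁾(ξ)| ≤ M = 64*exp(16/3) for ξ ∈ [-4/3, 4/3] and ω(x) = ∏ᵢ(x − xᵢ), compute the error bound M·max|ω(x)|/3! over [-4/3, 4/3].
4096*sqrt(3)*exp(16/3)/729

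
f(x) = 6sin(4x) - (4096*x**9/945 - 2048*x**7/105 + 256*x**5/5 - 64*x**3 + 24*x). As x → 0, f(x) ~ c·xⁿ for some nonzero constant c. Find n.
11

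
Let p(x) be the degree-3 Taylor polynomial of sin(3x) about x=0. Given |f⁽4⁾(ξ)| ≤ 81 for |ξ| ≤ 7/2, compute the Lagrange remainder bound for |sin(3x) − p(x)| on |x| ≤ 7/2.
64827/128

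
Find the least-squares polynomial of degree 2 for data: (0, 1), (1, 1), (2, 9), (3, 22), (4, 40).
23/35 + (-127/70)x + (41/14)x²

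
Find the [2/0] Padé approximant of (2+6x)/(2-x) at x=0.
7*x**2/4 + 7*x/2 + 1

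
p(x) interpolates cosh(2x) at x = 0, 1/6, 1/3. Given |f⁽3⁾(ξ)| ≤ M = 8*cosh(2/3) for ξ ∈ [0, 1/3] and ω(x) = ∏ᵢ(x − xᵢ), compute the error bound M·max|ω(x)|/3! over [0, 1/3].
sqrt(3)*cosh(2/3)/729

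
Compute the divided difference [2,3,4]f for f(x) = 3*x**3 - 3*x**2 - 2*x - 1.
24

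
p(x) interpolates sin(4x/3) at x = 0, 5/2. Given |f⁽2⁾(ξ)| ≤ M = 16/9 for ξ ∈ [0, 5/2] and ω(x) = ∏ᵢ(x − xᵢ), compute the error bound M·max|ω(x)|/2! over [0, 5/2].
25/18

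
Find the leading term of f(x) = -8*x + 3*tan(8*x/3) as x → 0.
512*x**3/27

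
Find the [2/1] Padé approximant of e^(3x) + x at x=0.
(x**2/2 + 3*x + 1)/(1 - x)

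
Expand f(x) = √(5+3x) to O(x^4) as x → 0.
sqrt(5) + 3*sqrt(5)*x/10 - 9*sqrt(5)*x**2/200 + 27*sqrt(5)*x**3/2000 + O(x**4)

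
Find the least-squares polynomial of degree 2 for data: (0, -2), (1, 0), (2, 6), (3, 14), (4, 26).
-72/35 + (5/7)x + (11/7)x²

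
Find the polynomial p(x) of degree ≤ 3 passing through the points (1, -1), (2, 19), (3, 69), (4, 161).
2*x**3 + 3*x**2 - 3*x - 3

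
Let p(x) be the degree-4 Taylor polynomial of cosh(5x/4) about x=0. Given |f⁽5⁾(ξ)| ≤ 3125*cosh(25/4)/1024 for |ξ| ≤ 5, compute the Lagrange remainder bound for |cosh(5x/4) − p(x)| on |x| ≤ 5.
1953125*cosh(25/4)/24576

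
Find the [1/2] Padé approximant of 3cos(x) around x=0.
3/(x**2/2 + 1)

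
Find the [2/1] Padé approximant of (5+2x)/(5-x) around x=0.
(2*x/5 + 1)/(1 - x/5)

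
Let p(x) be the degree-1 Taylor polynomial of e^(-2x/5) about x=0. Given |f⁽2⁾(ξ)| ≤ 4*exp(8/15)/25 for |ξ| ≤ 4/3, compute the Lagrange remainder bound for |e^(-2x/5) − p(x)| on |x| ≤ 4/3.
32*exp(8/15)/225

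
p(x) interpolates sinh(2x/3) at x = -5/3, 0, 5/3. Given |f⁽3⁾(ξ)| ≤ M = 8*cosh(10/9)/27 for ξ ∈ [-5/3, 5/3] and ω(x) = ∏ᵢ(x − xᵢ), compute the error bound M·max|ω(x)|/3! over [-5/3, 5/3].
1000*sqrt(3)*cosh(10/9)/19683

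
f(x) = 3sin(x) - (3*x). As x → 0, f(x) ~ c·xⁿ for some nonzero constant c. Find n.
3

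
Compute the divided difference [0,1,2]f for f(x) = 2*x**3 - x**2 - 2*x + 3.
5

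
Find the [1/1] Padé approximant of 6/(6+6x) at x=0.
1/(x + 1)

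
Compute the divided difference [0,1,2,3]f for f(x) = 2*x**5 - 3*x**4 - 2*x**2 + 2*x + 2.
32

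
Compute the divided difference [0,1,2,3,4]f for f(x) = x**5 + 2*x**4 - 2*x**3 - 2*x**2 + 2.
12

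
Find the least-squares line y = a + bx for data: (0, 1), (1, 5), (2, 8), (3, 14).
a = 7/10, b = 21/5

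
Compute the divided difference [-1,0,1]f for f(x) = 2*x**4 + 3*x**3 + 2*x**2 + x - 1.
4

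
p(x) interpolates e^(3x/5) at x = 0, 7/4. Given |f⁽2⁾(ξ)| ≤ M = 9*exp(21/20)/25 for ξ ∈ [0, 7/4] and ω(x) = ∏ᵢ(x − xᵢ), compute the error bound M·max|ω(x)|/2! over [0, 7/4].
441*exp(21/20)/3200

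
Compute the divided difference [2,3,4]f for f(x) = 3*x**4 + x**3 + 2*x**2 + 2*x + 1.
176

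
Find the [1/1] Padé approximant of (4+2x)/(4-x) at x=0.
(x/2 + 1)/(1 - x/4)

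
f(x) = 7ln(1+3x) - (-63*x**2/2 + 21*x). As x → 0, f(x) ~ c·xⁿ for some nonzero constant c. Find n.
3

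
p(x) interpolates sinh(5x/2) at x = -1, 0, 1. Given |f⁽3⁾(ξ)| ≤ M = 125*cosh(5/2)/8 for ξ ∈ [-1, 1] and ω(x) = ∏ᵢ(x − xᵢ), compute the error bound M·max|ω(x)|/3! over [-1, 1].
125*sqrt(3)*cosh(5/2)/216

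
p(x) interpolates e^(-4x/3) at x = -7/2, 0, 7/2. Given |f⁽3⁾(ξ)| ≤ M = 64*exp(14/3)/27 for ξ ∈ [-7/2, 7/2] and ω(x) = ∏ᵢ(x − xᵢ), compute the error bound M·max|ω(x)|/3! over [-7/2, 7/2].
2744*sqrt(3)*exp(14/3)/729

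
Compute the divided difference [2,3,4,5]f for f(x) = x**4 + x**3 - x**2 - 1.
15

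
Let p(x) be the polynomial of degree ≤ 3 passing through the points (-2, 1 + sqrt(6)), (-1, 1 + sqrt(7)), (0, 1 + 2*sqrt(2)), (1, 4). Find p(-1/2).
-sqrt(6)/16 + 13/16 + 9*sqrt(7)/16 + 9*sqrt(2)/8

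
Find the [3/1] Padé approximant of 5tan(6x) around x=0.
360*x**3 + 30*x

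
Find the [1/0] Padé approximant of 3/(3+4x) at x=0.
1 - 4*x/3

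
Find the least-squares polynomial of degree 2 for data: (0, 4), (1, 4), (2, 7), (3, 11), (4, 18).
138/35 + (-11/14)x + (15/14)x²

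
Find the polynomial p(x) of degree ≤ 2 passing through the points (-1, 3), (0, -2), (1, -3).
2*x**2 - 3*x - 2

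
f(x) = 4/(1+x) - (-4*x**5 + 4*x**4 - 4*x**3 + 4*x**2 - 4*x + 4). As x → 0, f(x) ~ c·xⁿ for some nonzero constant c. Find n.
6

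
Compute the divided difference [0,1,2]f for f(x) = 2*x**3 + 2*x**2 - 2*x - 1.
8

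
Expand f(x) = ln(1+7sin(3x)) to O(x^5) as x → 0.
21*x - 441*x**2/2 + 6111*x**3/2 - 191835*x**4/4 + O(x**5)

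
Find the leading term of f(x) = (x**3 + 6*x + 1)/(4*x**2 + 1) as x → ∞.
x/4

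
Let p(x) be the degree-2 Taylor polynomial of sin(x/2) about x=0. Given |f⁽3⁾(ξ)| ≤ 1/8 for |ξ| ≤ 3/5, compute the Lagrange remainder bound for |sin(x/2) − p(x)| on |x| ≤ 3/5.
9/2000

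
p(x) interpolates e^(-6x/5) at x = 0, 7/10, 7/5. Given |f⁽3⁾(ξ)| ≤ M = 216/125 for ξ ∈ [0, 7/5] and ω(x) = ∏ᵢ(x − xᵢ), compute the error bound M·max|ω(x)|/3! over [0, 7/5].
343*sqrt(3)/15625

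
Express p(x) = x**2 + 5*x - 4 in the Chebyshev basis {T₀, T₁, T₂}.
(-7/2)T₀ + (5)T₁ + (1/2)T₂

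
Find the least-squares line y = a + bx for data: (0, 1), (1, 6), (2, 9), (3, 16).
a = 4/5, b = 24/5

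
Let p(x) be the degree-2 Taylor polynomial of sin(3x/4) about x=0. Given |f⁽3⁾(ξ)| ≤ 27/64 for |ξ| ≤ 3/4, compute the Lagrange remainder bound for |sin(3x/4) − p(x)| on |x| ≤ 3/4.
243/8192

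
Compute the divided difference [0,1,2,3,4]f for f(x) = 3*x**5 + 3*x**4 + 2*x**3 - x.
33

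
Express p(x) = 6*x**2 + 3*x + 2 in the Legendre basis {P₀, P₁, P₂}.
(4)P₀ + (3)P₁ + (4)P₂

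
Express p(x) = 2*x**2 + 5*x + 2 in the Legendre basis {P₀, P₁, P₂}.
(8/3)P₀ + (5)P₁ + (4/3)P₂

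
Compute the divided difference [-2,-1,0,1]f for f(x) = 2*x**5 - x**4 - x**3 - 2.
11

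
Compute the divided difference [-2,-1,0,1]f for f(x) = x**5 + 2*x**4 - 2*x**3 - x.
-1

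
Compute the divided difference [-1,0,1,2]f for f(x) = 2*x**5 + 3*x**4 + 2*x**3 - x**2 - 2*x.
18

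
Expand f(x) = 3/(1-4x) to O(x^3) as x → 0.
3 + 12*x + 48*x**2 + O(x**3)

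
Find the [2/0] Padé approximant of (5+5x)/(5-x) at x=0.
6*x**2/25 + 6*x/5 + 1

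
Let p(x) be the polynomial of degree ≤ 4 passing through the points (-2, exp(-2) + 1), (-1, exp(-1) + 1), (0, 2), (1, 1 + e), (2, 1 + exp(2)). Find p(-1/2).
(-5 + 60*e + (-20*e + 3*exp(2) + 218)*exp(2))*exp(-2)/128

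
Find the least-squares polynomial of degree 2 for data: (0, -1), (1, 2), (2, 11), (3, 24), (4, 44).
-34/35 + (12/35)x + (19/7)x²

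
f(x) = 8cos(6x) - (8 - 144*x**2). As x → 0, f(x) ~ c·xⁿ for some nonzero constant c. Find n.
4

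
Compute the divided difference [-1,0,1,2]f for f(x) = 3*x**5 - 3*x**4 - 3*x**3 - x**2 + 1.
6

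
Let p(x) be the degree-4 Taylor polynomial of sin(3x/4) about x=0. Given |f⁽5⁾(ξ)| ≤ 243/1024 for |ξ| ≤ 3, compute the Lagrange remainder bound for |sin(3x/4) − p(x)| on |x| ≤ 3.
19683/40960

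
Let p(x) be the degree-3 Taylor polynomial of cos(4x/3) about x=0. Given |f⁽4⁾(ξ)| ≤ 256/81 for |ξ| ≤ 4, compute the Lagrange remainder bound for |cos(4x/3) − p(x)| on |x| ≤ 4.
8192/243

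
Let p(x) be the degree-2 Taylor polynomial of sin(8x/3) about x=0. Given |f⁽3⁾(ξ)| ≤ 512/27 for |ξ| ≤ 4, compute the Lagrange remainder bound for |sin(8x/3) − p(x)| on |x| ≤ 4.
16384/81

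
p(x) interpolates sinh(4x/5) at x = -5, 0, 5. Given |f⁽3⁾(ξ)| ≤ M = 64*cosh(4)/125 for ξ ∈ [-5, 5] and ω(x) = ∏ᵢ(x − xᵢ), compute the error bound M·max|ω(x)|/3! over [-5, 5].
64*sqrt(3)*cosh(4)/27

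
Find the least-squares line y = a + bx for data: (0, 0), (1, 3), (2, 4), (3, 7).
a = 1/5, b = 11/5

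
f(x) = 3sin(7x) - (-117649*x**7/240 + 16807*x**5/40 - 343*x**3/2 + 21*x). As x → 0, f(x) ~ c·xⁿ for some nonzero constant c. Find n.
9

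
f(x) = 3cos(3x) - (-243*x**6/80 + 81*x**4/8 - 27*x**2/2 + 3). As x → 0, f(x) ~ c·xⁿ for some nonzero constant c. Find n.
8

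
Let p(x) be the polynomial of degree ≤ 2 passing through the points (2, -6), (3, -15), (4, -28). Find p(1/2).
0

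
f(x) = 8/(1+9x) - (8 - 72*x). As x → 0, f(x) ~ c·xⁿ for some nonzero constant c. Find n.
2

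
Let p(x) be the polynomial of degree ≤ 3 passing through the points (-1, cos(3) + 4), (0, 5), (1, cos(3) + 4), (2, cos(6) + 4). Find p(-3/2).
7*cos(3)/2 - 5*cos(6)/16 + 29/16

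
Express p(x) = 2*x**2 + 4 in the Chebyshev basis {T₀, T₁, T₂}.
(5)T₀ + T₂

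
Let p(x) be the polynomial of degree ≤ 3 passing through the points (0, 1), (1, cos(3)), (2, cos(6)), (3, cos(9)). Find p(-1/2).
-5*cos(9)/16 + 21*cos(6)/16 - 35*cos(3)/16 + 35/16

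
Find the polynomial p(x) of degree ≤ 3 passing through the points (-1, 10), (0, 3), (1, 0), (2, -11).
-2*x**3 + 2*x**2 - 3*x + 3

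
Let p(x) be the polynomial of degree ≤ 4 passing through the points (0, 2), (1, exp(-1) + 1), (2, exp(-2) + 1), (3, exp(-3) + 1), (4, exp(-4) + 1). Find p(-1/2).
(-420*exp(3) - 180*e + 35 + 378*exp(2) + 443*exp(4))*exp(-4)/128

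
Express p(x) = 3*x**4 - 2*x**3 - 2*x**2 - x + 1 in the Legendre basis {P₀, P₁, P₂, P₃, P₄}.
(14/15)P₀ + (-11/5)P₁ + (8/21)P₂ + (-4/5)P₃ + (24/35)P₄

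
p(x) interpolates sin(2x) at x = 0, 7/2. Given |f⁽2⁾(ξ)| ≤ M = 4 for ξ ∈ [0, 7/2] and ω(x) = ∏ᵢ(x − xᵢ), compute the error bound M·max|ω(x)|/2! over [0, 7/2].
49/8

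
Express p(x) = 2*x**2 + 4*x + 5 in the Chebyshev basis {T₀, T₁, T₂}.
(6)T₀ + (4)T₁ + T₂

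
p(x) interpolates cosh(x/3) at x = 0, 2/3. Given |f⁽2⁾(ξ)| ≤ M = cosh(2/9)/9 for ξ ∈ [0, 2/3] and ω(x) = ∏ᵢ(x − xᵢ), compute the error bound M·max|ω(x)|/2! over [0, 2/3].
cosh(2/9)/162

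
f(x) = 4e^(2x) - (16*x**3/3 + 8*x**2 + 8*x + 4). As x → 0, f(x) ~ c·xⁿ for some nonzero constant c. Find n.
4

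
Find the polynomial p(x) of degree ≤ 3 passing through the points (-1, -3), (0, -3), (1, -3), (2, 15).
3*x**3 - 3*x - 3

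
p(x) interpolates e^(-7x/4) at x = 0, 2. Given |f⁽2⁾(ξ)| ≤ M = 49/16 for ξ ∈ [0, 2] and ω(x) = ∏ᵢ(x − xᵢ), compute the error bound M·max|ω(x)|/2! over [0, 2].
49/32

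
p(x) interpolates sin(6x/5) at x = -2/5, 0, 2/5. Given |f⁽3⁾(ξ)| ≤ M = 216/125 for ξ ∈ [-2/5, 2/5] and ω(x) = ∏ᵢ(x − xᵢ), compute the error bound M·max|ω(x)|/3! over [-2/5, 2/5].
64*sqrt(3)/15625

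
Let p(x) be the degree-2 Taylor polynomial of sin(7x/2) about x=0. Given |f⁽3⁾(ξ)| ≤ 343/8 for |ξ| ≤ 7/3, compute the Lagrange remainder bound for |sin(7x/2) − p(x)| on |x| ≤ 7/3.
117649/1296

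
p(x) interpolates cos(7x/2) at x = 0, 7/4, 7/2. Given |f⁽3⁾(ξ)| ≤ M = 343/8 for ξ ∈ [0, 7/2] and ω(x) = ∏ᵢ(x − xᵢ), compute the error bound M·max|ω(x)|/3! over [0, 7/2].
117649*sqrt(3)/13824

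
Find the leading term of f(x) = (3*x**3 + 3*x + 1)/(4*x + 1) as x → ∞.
3*x**2/4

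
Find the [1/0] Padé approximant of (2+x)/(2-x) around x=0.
x + 1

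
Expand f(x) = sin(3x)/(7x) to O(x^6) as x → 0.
3/7 - 9*x**2/14 + 81*x**4/280 + O(x**6)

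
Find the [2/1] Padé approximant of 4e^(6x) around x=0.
(24*x**2 + 16*x + 4)/(1 - 2*x)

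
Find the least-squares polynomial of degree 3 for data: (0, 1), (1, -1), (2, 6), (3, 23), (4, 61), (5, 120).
20/21 + (-467/126)x + (101/84)x² + (31/36)x³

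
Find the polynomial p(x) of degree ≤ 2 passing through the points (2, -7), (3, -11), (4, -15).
1 - 4*x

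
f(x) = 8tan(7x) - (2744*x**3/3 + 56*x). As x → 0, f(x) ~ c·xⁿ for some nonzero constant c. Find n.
5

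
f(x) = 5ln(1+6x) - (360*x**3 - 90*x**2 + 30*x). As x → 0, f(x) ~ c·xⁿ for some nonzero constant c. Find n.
4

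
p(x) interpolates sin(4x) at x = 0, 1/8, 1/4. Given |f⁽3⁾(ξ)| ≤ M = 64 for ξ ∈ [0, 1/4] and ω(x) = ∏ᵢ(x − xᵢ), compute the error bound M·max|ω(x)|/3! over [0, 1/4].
sqrt(3)/216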